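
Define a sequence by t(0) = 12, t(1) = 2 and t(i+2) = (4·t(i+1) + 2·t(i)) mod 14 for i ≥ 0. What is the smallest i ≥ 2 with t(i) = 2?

11

We have t(0) = 12,  t(1) = 2,  t(2) = 4,  t(3) = 6,  t(4) = 4,  t(5) = 0,  t(6) = 8,  t(7) = 4,  t(8) = 4,  t(9) = 10,  t(10) = 6,  t(11) = 2,  t(12) = 6,  t(13) = 0,  t(14) = 12,  t(15) = 6,  t(16) = 6,  t(17) = 8,  t(18) = 2,  t(19) = 10,  t(20) = 2,  t(21) = 0,  t(22) = 4,  t(23) = 2,  t(24) = 2,  t(25) = 12,  t(26) = 10,  t(27) = 8,  t(28) = 10,  t(29) = 0,  t(30) = 6,  t(31) = 10,  t(32) = 10,  t(33) = 4,  t(34) = 8,  t(35) = 12,  t(36) = 8,  t(37) = 0,  t(38) = 2,  t(39) = 8,  t(40) = 8,  t(41) = 6,  t(42) = 12,  t(43) = 4,  t(44) = 12,  t(45) = 0,  t(46) = 10,  t(47) = 12,  t(48) = 12,  t(49) = 2.
The sequence repeats with period 48.
The value 2 first appears (with i ≥ 2) at t(11).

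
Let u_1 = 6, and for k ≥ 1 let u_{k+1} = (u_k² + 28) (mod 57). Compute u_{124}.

29

Computing terms: u_1 = 6,  u_2 = 7,  u_3 = 20,  u_4 = 29,  u_5 = 14,  u_6 = 53,  u_7 = 44,  u_8 = 26,  u_9 = 20.
Since u_9 = u_3 = 20, the sequence is eventually periodic: after a pre-period of length 2 it cycles with period 6.
For k ≥ 3, u_k depends only on (k - 3) mod 6. (124 - 3) mod 6 = 1, so u_{124} = u_4 = 29.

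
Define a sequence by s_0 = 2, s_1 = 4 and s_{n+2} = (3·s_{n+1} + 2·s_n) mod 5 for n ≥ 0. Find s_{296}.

s_0 = 2; s_1 = 4; s_2 = 1; s_3 = 1; s_4 = 0; s_5 = 2; s_6 = 1; s_7 = 2; s_8 = 3; s_9 = 3; s_{10} = 0; s_{11} = 1; s_{12} = 3; s_{13} = 1; s_{14} = 4; s_{15} = 4; s_{16} = 0; s_{17} = 3; s_{18} = 4; s_{19} = 3; s_{20} = 2; s_{21} = 2; s_{22} = 0; s_{23} = 4; s_{24} = 2; s_{25} = 4.
Since (s_{24}, s_{25}) = (s_0, s_1) = (2, 4) (two consecutive terms determine the rest), the sequence is periodic with period 24.
So s_{296} = s_{0 + ((296-0) mod 24)} = s_8 = 3.

3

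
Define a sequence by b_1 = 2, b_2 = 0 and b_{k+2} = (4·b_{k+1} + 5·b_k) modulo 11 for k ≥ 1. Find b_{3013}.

10

Computing terms: b_1 = 2; b_2 = 0; b_3 = 10; b_4 = 7; b_5 = 1; b_6 = 6; b_7 = 7; b_8 = 3; b_9 = 3; b_{10} = 5; b_{11} = 2; b_{12} = 0.
The sequence repeats with period 10.
(3013 - 1) mod 10 = 2, so b_{3013} = b_3 = 10.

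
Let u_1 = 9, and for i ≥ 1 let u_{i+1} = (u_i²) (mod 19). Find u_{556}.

Listing terms: u_1 = 9, u_2 = 5, u_3 = 6, u_4 = 17, u_5 = 4, u_6 = 16, u_7 = 9.
The sequence repeats with period 6.
So u_{556} = u_{1 + ((556-1) mod 6)} = u_4 = 17.

17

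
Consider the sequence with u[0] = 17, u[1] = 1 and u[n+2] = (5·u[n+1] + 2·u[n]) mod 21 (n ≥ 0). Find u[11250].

2

Computing terms: u[0] = 17, u[1] = 1, u[2] = 18, u[3] = 8, u[4] = 13, u[5] = 18, u[6] = 11, u[7] = 7, u[8] = 15, u[9] = 5, u[10] = 13, u[11] = 12, u[12] = 2, u[13] = 13, u[14] = 6, u[15] = 14, u[16] = 19, u[17] = 18, u[18] = 2, u[19] = 4, u[20] = 3, u[21] = 2, u[22] = 16, u[23] = 0, u[24] = 11, u[25] = 13, u[26] = 3, u[27] = 20, u[28] = 1, u[29] = 3, u[30] = 17, u[31] = 7, u[32] = 6, u[33] = 2, u[34] = 1, u[35] = 9, u[36] = 5, u[37] = 1, u[38] = 15, u[39] = 14, u[40] = 16, u[41] = 3, u[42] = 5, u[43] = 10, u[44] = 18, u[45] = 5, u[46] = 19, u[47] = 0, u[48] = 17, u[49] = 1.
The sequence repeats with period 48.
So u[11250] = u[0 + ((11250-0) mod 48)] = u[18] = 2.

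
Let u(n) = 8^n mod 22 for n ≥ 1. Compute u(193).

6

We have u(1) = 8, u(2) = 20, u(3) = 6, u(4) = 4, u(5) = 10, u(6) = 14, u(7) = 2, u(8) = 16, u(9) = 18, u(10) = 12, u(11) = 8.
Since u(11) = u(1) = 8, the sequence is periodic with period 10.
(193 - 1) mod 10 = 2, so u(193) = u(3) = 6.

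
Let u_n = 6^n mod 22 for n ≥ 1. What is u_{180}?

Listing terms: u_1 = 6; u_2 = 14; u_3 = 18; u_4 = 20; u_5 = 10; u_6 = 16; u_7 = 8; u_8 = 4; u_9 = 2; u_{10} = 12; u_{11} = 6.
Since u_{11} = u_1 = 6, the sequence is periodic with period 10.
So u_{180} = u_{1 + ((180-1) mod 10)} = u_{10} = 12.

12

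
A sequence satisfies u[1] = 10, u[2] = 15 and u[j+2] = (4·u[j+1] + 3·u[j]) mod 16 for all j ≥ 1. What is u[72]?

13

Computing terms: u[1] = 10; u[2] = 15; u[3] = 10; u[4] = 5; u[5] = 2; u[6] = 7; u[7] = 2; u[8] = 13; u[9] = 10; u[10] = 15.
The sequence repeats with period 8.
So u[72] = u[1 + ((72-1) mod 8)] = u[8] = 13.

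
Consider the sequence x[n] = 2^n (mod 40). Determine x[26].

24

Computing terms: x[0] = 1; x[1] = 2; x[2] = 4; x[3] = 8; x[4] = 16; x[5] = 32; x[6] = 24; x[7] = 8.
Since x[7] = x[3] = 8, the sequence is eventually periodic: after a pre-period of length 3 it cycles with period 4.
For n ≥ 3, x[n] depends only on (n - 3) mod 4. (26 - 3) mod 4 = 3, so x[26] = x[6] = 24.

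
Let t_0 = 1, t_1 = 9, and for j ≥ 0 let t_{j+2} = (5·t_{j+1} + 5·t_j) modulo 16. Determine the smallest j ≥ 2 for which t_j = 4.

5

Listing terms: t_0 = 1; t_1 = 9; t_2 = 2; t_3 = 7; t_4 = 13; t_5 = 4; t_6 = 5; t_7 = 13; t_8 = 10; t_9 = 3; t_{10} = 1; t_{11} = 4; t_{12} = 9; t_{13} = 1; t_{14} = 2; t_{15} = 15; t_{16} = 5; t_{17} = 4; t_{18} = 13; t_{19} = 5; t_{20} = 10; t_{21} = 11; t_{22} = 9; t_{23} = 4; t_{24} = 1; t_{25} = 9.
Since (t_{24}, t_{25}) = (t_0, t_1) = (1, 9) (two consecutive terms determine the rest), the sequence is periodic with period 24.
The value 4 first appears (with j ≥ 2) at t_5.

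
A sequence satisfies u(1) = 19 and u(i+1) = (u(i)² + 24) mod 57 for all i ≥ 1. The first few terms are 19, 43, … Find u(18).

Computing terms: u(1) = 19,  u(2) = 43,  u(3) = 49,  u(4) = 31,  u(5) = 16,  u(6) = 52,  u(7) = 49.
Since u(7) = u(3) = 49, the sequence is eventually periodic: after a pre-period of length 2 it cycles with period 4.
For i ≥ 3, u(i) depends only on (i - 3) mod 4. (18 - 3) mod 4 = 3, so u(18) = u(6) = 52.

52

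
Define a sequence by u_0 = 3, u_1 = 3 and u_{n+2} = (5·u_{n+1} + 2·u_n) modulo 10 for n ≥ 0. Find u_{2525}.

Computing terms: u_0 = 3; u_1 = 3; u_2 = 1; u_3 = 1; u_4 = 7; u_5 = 7; u_6 = 9; u_7 = 9; u_8 = 3; u_9 = 3.
Since (u_8, u_9) = (u_0, u_1) = (3, 3) (two consecutive terms determine the rest), the sequence is periodic with period 8.
So u_{2525} = u_{0 + ((2525-0) mod 8)} = u_5 = 7.

7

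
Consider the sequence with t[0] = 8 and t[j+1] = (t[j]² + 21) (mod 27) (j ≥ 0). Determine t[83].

Listing terms: t[0] = 8, t[1] = 4, t[2] = 10, t[3] = 13, t[4] = 1, t[5] = 22, t[6] = 19, t[7] = 4.
Since t[7] = t[1] = 4, the sequence is eventually periodic: after a pre-period of length 1 it cycles with period 6.
For j ≥ 1, t[j] depends only on (j - 1) mod 6. (83 - 1) mod 6 = 4, so t[83] = t[5] = 22.

22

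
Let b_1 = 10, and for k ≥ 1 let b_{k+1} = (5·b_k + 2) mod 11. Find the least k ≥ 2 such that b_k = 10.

6

Computing terms: b_1 = 10,  b_2 = 8,  b_3 = 9,  b_4 = 3,  b_5 = 6,  b_6 = 10.
Since b_6 = b_1 = 10, the sequence is periodic with period 5.
The value 10 next appears (with k ≥ 2) at b_6.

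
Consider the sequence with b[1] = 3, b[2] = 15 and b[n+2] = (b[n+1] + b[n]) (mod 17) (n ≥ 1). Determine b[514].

12

We have b[1] = 3; b[2] = 15; b[3] = 1; b[4] = 16; b[5] = 0; b[6] = 16; b[7] = 16; b[8] = 15; b[9] = 14; b[10] = 12; b[11] = 9; b[12] = 4; b[13] = 13; b[14] = 0; b[15] = 13; b[16] = 13; b[17] = 9; b[18] = 5; b[19] = 14; b[20] = 2; b[21] = 16; b[22] = 1; b[23] = 0; b[24] = 1; b[25] = 1; b[26] = 2; b[27] = 3; b[28] = 5; b[29] = 8; b[30] = 13; b[31] = 4; b[32] = 0; b[33] = 4; b[34] = 4; b[35] = 8; b[36] = 12; b[37] = 3; b[38] = 15.
The sequence repeats with period 36.
(514 - 1) mod 36 = 9, so b[514] = b[10] = 12.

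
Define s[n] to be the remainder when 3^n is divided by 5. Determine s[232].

1

Computing terms: s[1] = 3,  s[2] = 4,  s[3] = 2,  s[4] = 1,  s[5] = 3.
The sequence repeats with period 4.
(232 - 1) mod 4 = 3, so s[232] = s[4] = 1.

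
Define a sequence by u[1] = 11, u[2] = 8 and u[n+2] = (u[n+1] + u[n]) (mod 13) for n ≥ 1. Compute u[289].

12

u[1] = 11, u[2] = 8, u[3] = 6, u[4] = 1, u[5] = 7, u[6] = 8, u[7] = 2, u[8] = 10, u[9] = 12, u[10] = 9, u[11] = 8, u[12] = 4, u[13] = 12, u[14] = 3, u[15] = 2, u[16] = 5, u[17] = 7, u[18] = 12, u[19] = 6, u[20] = 5, u[21] = 11, u[22] = 3, u[23] = 1, u[24] = 4, u[25] = 5, u[26] = 9, u[27] = 1, u[28] = 10, u[29] = 11, u[30] = 8.
The sequence repeats with period 28.
(289 - 1) mod 28 = 8, so u[289] = u[9] = 12.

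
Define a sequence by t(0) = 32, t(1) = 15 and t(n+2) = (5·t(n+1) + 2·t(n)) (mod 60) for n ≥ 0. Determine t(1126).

51

We have t(0) = 32; t(1) = 15; t(2) = 19; t(3) = 5; t(4) = 3; t(5) = 25; t(6) = 11; t(7) = 45; t(8) = 7; t(9) = 5; t(10) = 39; t(11) = 25; t(12) = 23; t(13) = 45; t(14) = 31; t(15) = 5; t(16) = 27; t(17) = 25; t(18) = 59; t(19) = 45; t(20) = 43; t(21) = 5; t(22) = 51; t(23) = 25; t(24) = 47; t(25) = 45; t(26) = 19; t(27) = 5.
Since (t(26), t(27)) = (t(2), t(3)) = (19, 5) (two consecutive terms determine the rest), the sequence is eventually periodic: after a pre-period of length 2 it cycles with period 24.
For n ≥ 2, t(n) depends only on (n - 2) mod 24. (1126 - 2) mod 24 = 20, so t(1126) = t(22) = 51.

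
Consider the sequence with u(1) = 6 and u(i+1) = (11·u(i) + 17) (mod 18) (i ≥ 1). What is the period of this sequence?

u(1) = 6,  u(2) = 11,  u(3) = 12,  u(4) = 5,  u(5) = 0,  u(6) = 17,  u(7) = 6.
Since u(7) = u(1) = 6, the sequence is periodic with period 6.

6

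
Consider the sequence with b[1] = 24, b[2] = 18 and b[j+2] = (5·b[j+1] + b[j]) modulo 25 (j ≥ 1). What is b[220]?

23

Computing terms: b[1] = 24, b[2] = 18, b[3] = 14, b[4] = 13, b[5] = 4, b[6] = 8, b[7] = 19, b[8] = 3, b[9] = 9, b[10] = 23, b[11] = 24, b[12] = 18.
The sequence repeats with period 10.
So b[220] = b[1 + ((220-1) mod 10)] = b[10] = 23.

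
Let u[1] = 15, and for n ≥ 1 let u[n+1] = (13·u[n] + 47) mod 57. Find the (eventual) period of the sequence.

18

Computing terms: u[1] = 15, u[2] = 14, u[3] = 1, u[4] = 3, u[5] = 29, u[6] = 25, u[7] = 30, u[8] = 38, u[9] = 28, u[10] = 12, u[11] = 32, u[12] = 7, u[13] = 24, u[14] = 17, u[15] = 40, u[16] = 54, u[17] = 8, u[18] = 37, u[19] = 15.
Since u[19] = u[1] = 15, the sequence is periodic with period 18.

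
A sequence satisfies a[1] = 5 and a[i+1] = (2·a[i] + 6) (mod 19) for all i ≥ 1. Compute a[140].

a[1] = 5, a[2] = 16, a[3] = 0, a[4] = 6, a[5] = 18, a[6] = 4, a[7] = 14, a[8] = 15, a[9] = 17, a[10] = 2, a[11] = 10, a[12] = 7, a[13] = 1, a[14] = 8, a[15] = 3, a[16] = 12, a[17] = 11, a[18] = 9, a[19] = 5.
Since a[19] = a[1] = 5, the sequence is periodic with period 18.
(140 - 1) mod 18 = 13, so a[140] = a[14] = 8.

8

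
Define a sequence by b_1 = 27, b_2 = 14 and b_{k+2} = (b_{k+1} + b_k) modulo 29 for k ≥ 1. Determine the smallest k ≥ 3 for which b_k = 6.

6

Computing terms: b_1 = 27; b_2 = 14; b_3 = 12; b_4 = 26; b_5 = 9; b_6 = 6; b_7 = 15; b_8 = 21; b_9 = 7; b_{10} = 28; b_{11} = 6; b_{12} = 5; b_{13} = 11; b_{14} = 16; b_{15} = 27; b_{16} = 14.
Since (b_{15}, b_{16}) = (b_1, b_2) = (27, 14) (two consecutive terms determine the rest), the sequence is periodic with period 14.
The value 6 first appears (with k ≥ 3) at b_6.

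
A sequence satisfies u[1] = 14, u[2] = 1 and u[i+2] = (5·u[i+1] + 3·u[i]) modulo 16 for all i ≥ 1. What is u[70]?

6

Computing terms: u[1] = 14, u[2] = 1, u[3] = 15, u[4] = 14, u[5] = 3, u[6] = 9, u[7] = 6, u[8] = 9, u[9] = 15, u[10] = 6, u[11] = 11, u[12] = 9, u[13] = 14, u[14] = 1.
The sequence repeats with period 12.
(70 - 1) mod 12 = 9, so u[70] = u[10] = 6.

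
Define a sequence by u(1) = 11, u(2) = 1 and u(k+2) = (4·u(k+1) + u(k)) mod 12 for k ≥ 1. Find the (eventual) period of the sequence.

Listing terms: u(1) = 11,  u(2) = 1,  u(3) = 3,  u(4) = 1,  u(5) = 7,  u(6) = 5,  u(7) = 3,  u(8) = 5,  u(9) = 11,  u(10) = 1.
Since (u(9), u(10)) = (u(1), u(2)) = (11, 1) (two consecutive terms determine the rest), the sequence is periodic with period 8.

8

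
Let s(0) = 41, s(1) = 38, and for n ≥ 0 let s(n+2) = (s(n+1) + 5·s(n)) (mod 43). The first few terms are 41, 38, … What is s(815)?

18

Computing terms: s(0) = 41, s(1) = 38, s(2) = 28, s(3) = 3, s(4) = 14, s(5) = 29, s(6) = 13, s(7) = 29, s(8) = 8, s(9) = 24, s(10) = 21, s(11) = 12, s(12) = 31, s(13) = 5, s(14) = 31, s(15) = 13, s(16) = 39, s(17) = 18, s(18) = 41, s(19) = 2, s(20) = 35, s(21) = 2, s(22) = 5, s(23) = 15, s(24) = 40, s(25) = 29, s(26) = 14, s(27) = 30, s(28) = 14, s(29) = 35, s(30) = 19, s(31) = 22, s(32) = 31, s(33) = 12, s(34) = 38, s(35) = 12, s(36) = 30, s(37) = 4, s(38) = 25, s(39) = 2, s(40) = 41, s(41) = 8, s(42) = 41, s(43) = 38.
The sequence repeats with period 42.
So s(815) = s(0 + ((815-0) mod 42)) = s(17) = 18.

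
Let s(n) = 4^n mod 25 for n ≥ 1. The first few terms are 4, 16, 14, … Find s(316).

21

We have s(1) = 4, s(2) = 16, s(3) = 14, s(4) = 6, s(5) = 24, s(6) = 21, s(7) = 9, s(8) = 11, s(9) = 19, s(10) = 1, s(11) = 4.
Since s(11) = s(1) = 4, the sequence is periodic with period 10.
So s(316) = s(1 + ((316-1) mod 10)) = s(6) = 21.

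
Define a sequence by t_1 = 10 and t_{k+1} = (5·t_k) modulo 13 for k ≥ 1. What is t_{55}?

t_1 = 10, t_2 = 11, t_3 = 3, t_4 = 2, t_5 = 10.
The sequence repeats with period 4.
(55 - 1) mod 4 = 2, so t_{55} = t_3 = 3.

3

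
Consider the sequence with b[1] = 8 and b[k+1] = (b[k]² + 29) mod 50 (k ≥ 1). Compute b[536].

We have b[1] = 8, b[2] = 43, b[3] = 28, b[4] = 13, b[5] = 48, b[6] = 33, b[7] = 18, b[8] = 3, b[9] = 38, b[10] = 23, b[11] = 8.
Since b[11] = b[1] = 8, the sequence is periodic with period 10.
So b[536] = b[1 + ((536-1) mod 10)] = b[6] = 33.

33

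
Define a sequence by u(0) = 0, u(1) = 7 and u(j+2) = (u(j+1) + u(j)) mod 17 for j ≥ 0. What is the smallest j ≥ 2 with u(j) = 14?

3

u(0) = 0; u(1) = 7; u(2) = 7; u(3) = 14; u(4) = 4; u(5) = 1; u(6) = 5; u(7) = 6; u(8) = 11; u(9) = 0; u(10) = 11; u(11) = 11; u(12) = 5; u(13) = 16; u(14) = 4; u(15) = 3; u(16) = 7; u(17) = 10; u(18) = 0; u(19) = 10; u(20) = 10; u(21) = 3; u(22) = 13; u(23) = 16; u(24) = 12; u(25) = 11; u(26) = 6; u(27) = 0; u(28) = 6; u(29) = 6; u(30) = 12; u(31) = 1; u(32) = 13; u(33) = 14; u(34) = 10; u(35) = 7; u(36) = 0; u(37) = 7.
Since (u(36), u(37)) = (u(0), u(1)) = (0, 7) (two consecutive terms determine the rest), the sequence is periodic with period 36.
The value 14 first appears (with j ≥ 2) at u(3).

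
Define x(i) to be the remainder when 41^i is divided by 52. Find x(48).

1

Listing terms: x(1) = 41, x(2) = 17, x(3) = 21, x(4) = 29, x(5) = 45, x(6) = 25, x(7) = 37, x(8) = 9, x(9) = 5, x(10) = 49, x(11) = 33, x(12) = 1, x(13) = 41.
Since x(13) = x(1) = 41, the sequence is periodic with period 12.
So x(48) = x(1 + ((48-1) mod 12)) = x(12) = 1.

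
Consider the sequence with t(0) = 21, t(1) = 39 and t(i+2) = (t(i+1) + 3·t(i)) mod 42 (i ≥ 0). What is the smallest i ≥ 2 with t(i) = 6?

We have t(0) = 21, t(1) = 39, t(2) = 18, t(3) = 9, t(4) = 21, t(5) = 6, t(6) = 27, t(7) = 3, t(8) = 0, t(9) = 9, t(10) = 9, t(11) = 36, t(12) = 21, t(13) = 3, t(14) = 24, t(15) = 33, t(16) = 21, t(17) = 36, t(18) = 15, t(19) = 39, t(20) = 0, t(21) = 33, t(22) = 33, t(23) = 6, t(24) = 21, t(25) = 39.
Since (t(24), t(25)) = (t(0), t(1)) = (21, 39) (two consecutive terms determine the rest), the sequence is periodic with period 24.
The value 6 first appears (with i ≥ 2) at t(5).

5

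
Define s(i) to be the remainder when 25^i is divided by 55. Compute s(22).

s(0) = 1; s(1) = 25; s(2) = 20; s(3) = 5; s(4) = 15; s(5) = 45; s(6) = 25.
Since s(6) = s(1) = 25, the sequence is eventually periodic: after a pre-period of length 1 it cycles with period 5.
For i ≥ 1, s(i) depends only on (i - 1) mod 5. (22 - 1) mod 5 = 1, so s(22) = s(2) = 20.

20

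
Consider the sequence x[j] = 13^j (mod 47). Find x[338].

6

We have x[1] = 13,  x[2] = 28,  x[3] = 35,  x[4] = 32,  x[5] = 40,  x[6] = 3,  x[7] = 39,  x[8] = 37,  x[9] = 11,  x[10] = 2,  x[11] = 26,  x[12] = 9,  x[13] = 23,  x[14] = 17,  x[15] = 33,  x[16] = 6,  x[17] = 31,  x[18] = 27,  x[19] = 22,  x[20] = 4,  x[21] = 5,  x[22] = 18,  x[23] = 46,  x[24] = 34,  x[25] = 19,  x[26] = 12,  x[27] = 15,  x[28] = 7,  x[29] = 44,  x[30] = 8,  x[31] = 10,  x[32] = 36,  x[33] = 45,  x[34] = 21,  x[35] = 38,  x[36] = 24,  x[37] = 30,  x[38] = 14,  x[39] = 41,  x[40] = 16,  x[41] = 20,  x[42] = 25,  x[43] = 43,  x[44] = 42,  x[45] = 29,  x[46] = 1,  x[47] = 13.
The sequence repeats with period 46.
(338 - 1) mod 46 = 15, so x[338] = x[16] = 6.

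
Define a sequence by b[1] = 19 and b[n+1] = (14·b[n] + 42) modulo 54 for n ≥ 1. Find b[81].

52

We have b[1] = 19; b[2] = 38; b[3] = 34; b[4] = 32; b[5] = 4; b[6] = 44; b[7] = 10; b[8] = 20; b[9] = 52; b[10] = 14; b[11] = 22; b[12] = 26; b[13] = 28; b[14] = 2; b[15] = 16; b[16] = 50; b[17] = 40; b[18] = 8; b[19] = 46; b[20] = 38.
Since b[20] = b[2] = 38, the sequence is eventually periodic: after a pre-period of length 1 it cycles with period 18.
For n ≥ 2, b[n] depends only on (n - 2) mod 18. (81 - 2) mod 18 = 7, so b[81] = b[9] = 52.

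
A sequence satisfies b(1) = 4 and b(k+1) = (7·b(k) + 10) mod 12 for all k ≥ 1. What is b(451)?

4

Computing terms: b(1) = 4; b(2) = 2; b(3) = 0; b(4) = 10; b(5) = 8; b(6) = 6; b(7) = 4.
Since b(7) = b(1) = 4, the sequence is periodic with period 6.
(451 - 1) mod 6 = 0, so b(451) = b(1) = 4.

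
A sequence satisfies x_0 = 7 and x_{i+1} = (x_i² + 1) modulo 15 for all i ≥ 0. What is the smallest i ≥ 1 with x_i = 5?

1

We have x_0 = 7, x_1 = 5, x_2 = 11, x_3 = 2, x_4 = 5.
Since x_4 = x_1 = 5, the sequence is eventually periodic: after a pre-period of length 1 it cycles with period 3.
The value 5 first appears (with i ≥ 1) at x_1.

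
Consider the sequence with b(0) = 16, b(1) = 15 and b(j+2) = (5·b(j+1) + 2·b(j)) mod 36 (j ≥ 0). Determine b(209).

We have b(0) = 16,  b(1) = 15,  b(2) = 35,  b(3) = 25,  b(4) = 15,  b(5) = 17,  b(6) = 7,  b(7) = 33,  b(8) = 35,  b(9) = 25.
Since (b(8), b(9)) = (b(2), b(3)) = (35, 25) (two consecutive terms determine the rest), the sequence is eventually periodic: after a pre-period of length 2 it cycles with period 6.
For j ≥ 2, b(j) depends only on (j - 2) mod 6. (209 - 2) mod 6 = 3, so b(209) = b(5) = 17.

17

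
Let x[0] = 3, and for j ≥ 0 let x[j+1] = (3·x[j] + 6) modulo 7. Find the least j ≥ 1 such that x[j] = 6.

We have x[0] = 3,  x[1] = 1,  x[2] = 2,  x[3] = 5,  x[4] = 0,  x[5] = 6,  x[6] = 3.
The sequence repeats with period 6.
The value 6 first appears (with j ≥ 1) at x[5].

5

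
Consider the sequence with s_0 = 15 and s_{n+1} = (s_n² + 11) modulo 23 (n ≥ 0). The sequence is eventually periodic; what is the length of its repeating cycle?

We have s_0 = 15, s_1 = 6, s_2 = 1, s_3 = 12, s_4 = 17, s_5 = 1.
Since s_5 = s_2 = 1, the sequence is eventually periodic: after a pre-period of length 2 it cycles with period 3.

3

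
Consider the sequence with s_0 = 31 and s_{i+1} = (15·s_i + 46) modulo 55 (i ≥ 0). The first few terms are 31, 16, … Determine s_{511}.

s_0 = 31,  s_1 = 16,  s_2 = 11,  s_3 = 46,  s_4 = 21,  s_5 = 31.
The sequence repeats with period 5.
So s_{511} = s_{0 + ((511-0) mod 5)} = s_1 = 16.

16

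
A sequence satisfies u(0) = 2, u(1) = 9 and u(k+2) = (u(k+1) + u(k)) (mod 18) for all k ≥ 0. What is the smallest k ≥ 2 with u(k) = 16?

Listing terms: u(0) = 2; u(1) = 9; u(2) = 11; u(3) = 2; u(4) = 13; u(5) = 15; u(6) = 10; u(7) = 7; u(8) = 17; u(9) = 6; u(10) = 5; u(11) = 11; u(12) = 16; u(13) = 9; u(14) = 7; u(15) = 16; u(16) = 5; u(17) = 3; u(18) = 8; u(19) = 11; u(20) = 1; u(21) = 12; u(22) = 13; u(23) = 7; u(24) = 2; u(25) = 9.
Since (u(24), u(25)) = (u(0), u(1)) = (2, 9) (two consecutive terms determine the rest), the sequence is periodic with period 24.
The value 16 first appears (with k ≥ 2) at u(12).

12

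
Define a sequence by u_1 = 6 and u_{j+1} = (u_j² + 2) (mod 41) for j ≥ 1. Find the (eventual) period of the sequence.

Computing terms: u_1 = 6; u_2 = 38; u_3 = 11; u_4 = 0; u_5 = 2; u_6 = 6.
The sequence repeats with period 5.

5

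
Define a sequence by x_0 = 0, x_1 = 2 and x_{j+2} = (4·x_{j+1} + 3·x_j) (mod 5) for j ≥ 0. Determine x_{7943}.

4

Computing terms: x_0 = 0,  x_1 = 2,  x_2 = 3,  x_3 = 3,  x_4 = 1,  x_5 = 3,  x_6 = 0,  x_7 = 4,  x_8 = 1,  x_9 = 1,  x_{10} = 2,  x_{11} = 1,  x_{12} = 0,  x_{13} = 3,  x_{14} = 2,  x_{15} = 2,  x_{16} = 4,  x_{17} = 2,  x_{18} = 0,  x_{19} = 1,  x_{20} = 4,  x_{21} = 4,  x_{22} = 3,  x_{23} = 4,  x_{24} = 0,  x_{25} = 2.
The sequence repeats with period 24.
So x_{7943} = x_{0 + ((7943-0) mod 24)} = x_{23} = 4.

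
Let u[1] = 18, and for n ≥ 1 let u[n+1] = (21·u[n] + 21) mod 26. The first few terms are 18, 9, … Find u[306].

Listing terms: u[1] = 18, u[2] = 9, u[3] = 2, u[4] = 11, u[5] = 18.
The sequence repeats with period 4.
(306 - 1) mod 4 = 1, so u[306] = u[2] = 9.

9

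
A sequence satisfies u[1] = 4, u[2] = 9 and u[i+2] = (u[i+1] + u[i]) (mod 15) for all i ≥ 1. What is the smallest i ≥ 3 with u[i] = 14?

Computing terms: u[1] = 4; u[2] = 9; u[3] = 13; u[4] = 7; u[5] = 5; u[6] = 12; u[7] = 2; u[8] = 14; u[9] = 1; u[10] = 0; u[11] = 1; u[12] = 1; u[13] = 2; u[14] = 3; u[15] = 5; u[16] = 8; u[17] = 13; u[18] = 6; u[19] = 4; u[20] = 10; u[21] = 14; u[22] = 9; u[23] = 8; u[24] = 2; u[25] = 10; u[26] = 12; u[27] = 7; u[28] = 4; u[29] = 11; u[30] = 0; u[31] = 11; u[32] = 11; u[33] = 7; u[34] = 3; u[35] = 10; u[36] = 13; u[37] = 8; u[38] = 6; u[39] = 14; u[40] = 5; u[41] = 4; u[42] = 9.
Since (u[41], u[42]) = (u[1], u[2]) = (4, 9) (two consecutive terms determine the rest), the sequence is periodic with period 40.
The value 14 first appears (with i ≥ 3) at u[8].

8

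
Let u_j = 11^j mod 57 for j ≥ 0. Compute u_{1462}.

49

u_0 = 1,  u_1 = 11,  u_2 = 7,  u_3 = 20,  u_4 = 49,  u_5 = 26,  u_6 = 1.
The sequence repeats with period 6.
(1462 - 0) mod 6 = 4, so u_{1462} = u_4 = 49.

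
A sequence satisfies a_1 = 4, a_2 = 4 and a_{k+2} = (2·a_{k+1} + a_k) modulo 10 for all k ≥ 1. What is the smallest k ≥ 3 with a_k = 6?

7

Computing terms: a_1 = 4; a_2 = 4; a_3 = 2; a_4 = 8; a_5 = 8; a_6 = 4; a_7 = 6; a_8 = 6; a_9 = 8; a_{10} = 2; a_{11} = 2; a_{12} = 6; a_{13} = 4; a_{14} = 4.
Since (a_{13}, a_{14}) = (a_1, a_2) = (4, 4) (two consecutive terms determine the rest), the sequence is periodic with period 12.
The value 6 first appears (with k ≥ 3) at a_7.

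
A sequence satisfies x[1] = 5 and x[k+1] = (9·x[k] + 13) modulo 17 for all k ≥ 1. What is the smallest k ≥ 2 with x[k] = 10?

7

x[1] = 5; x[2] = 7; x[3] = 8; x[4] = 0; x[5] = 13; x[6] = 11; x[7] = 10; x[8] = 1; x[9] = 5.
Since x[9] = x[1] = 5, the sequence is periodic with period 8.
The value 10 first appears (with k ≥ 2) at x[7].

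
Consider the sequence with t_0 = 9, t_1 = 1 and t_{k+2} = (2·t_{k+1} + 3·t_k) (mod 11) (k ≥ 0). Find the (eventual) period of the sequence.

Listing terms: t_0 = 9, t_1 = 1, t_2 = 7, t_3 = 6, t_4 = 0, t_5 = 7, t_6 = 3, t_7 = 5, t_8 = 8, t_9 = 9, t_{10} = 9, t_{11} = 1.
The sequence repeats with period 10.

10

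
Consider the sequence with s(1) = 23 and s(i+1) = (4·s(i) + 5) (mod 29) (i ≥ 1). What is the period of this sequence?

14

We have s(1) = 23, s(2) = 10, s(3) = 16, s(4) = 11, s(5) = 20, s(6) = 27, s(7) = 26, s(8) = 22, s(9) = 6, s(10) = 0, s(11) = 5, s(12) = 25, s(13) = 18, s(14) = 19, s(15) = 23.
The sequence repeats with period 14.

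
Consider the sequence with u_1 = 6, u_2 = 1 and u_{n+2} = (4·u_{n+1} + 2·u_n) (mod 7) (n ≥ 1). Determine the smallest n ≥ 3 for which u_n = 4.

Computing terms: u_1 = 6; u_2 = 1; u_3 = 2; u_4 = 3; u_5 = 2; u_6 = 0; u_7 = 4; u_8 = 2; u_9 = 2; u_{10} = 5; u_{11} = 3; u_{12} = 1; u_{13} = 3; u_{14} = 0; u_{15} = 6; u_{16} = 3; u_{17} = 3; u_{18} = 4; u_{19} = 1; u_{20} = 5; u_{21} = 1; u_{22} = 0; u_{23} = 2; u_{24} = 1; u_{25} = 1; u_{26} = 6; u_{27} = 5; u_{28} = 4; u_{29} = 5; u_{30} = 0; u_{31} = 3; u_{32} = 5; u_{33} = 5; u_{34} = 2; u_{35} = 4; u_{36} = 6; u_{37} = 4; u_{38} = 0; u_{39} = 1; u_{40} = 4; u_{41} = 4; u_{42} = 3; u_{43} = 6; u_{44} = 2; u_{45} = 6; u_{46} = 0; u_{47} = 5; u_{48} = 6; u_{49} = 6; u_{50} = 1.
The sequence repeats with period 48.
The value 4 first appears (with n ≥ 3) at u_7.

7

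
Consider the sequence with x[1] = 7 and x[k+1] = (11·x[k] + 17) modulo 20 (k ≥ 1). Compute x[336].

2

Listing terms: x[1] = 7; x[2] = 14; x[3] = 11; x[4] = 18; x[5] = 15; x[6] = 2; x[7] = 19; x[8] = 6; x[9] = 3; x[10] = 10; x[11] = 7.
The sequence repeats with period 10.
(336 - 1) mod 10 = 5, so x[336] = x[6] = 2.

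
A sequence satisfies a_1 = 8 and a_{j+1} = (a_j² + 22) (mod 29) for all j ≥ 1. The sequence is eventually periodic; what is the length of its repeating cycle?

7

a_1 = 8,  a_2 = 28,  a_3 = 23,  a_4 = 0,  a_5 = 22,  a_6 = 13,  a_7 = 17,  a_8 = 21,  a_9 = 28.
Since a_9 = a_2 = 28, the sequence is eventually periodic: after a pre-period of length 1 it cycles with period 7.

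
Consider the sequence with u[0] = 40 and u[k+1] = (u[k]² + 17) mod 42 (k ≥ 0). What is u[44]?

38

u[0] = 40; u[1] = 21; u[2] = 38; u[3] = 33; u[4] = 14; u[5] = 3; u[6] = 26; u[7] = 21.
Since u[7] = u[1] = 21, the sequence is eventually periodic: after a pre-period of length 1 it cycles with period 6.
For k ≥ 1, u[k] depends only on (k - 1) mod 6. (44 - 1) mod 6 = 1, so u[44] = u[2] = 38.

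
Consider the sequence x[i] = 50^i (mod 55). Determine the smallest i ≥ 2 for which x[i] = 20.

Computing terms: x[1] = 50, x[2] = 25, x[3] = 40, x[4] = 20, x[5] = 10, x[6] = 5, x[7] = 30, x[8] = 15, x[9] = 35, x[10] = 45, x[11] = 50.
The sequence repeats with period 10.
The value 20 first appears (with i ≥ 2) at x[4].

4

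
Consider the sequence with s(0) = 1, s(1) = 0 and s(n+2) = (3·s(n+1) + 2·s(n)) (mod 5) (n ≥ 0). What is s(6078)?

s(0) = 1,  s(1) = 0,  s(2) = 2,  s(3) = 1,  s(4) = 2,  s(5) = 3,  s(6) = 3,  s(7) = 0,  s(8) = 1,  s(9) = 3,  s(10) = 1,  s(11) = 4,  s(12) = 4,  s(13) = 0,  s(14) = 3,  s(15) = 4,  s(16) = 3,  s(17) = 2,  s(18) = 2,  s(19) = 0,  s(20) = 4,  s(21) = 2,  s(22) = 4,  s(23) = 1,  s(24) = 1,  s(25) = 0.
Since (s(24), s(25)) = (s(0), s(1)) = (1, 0) (two consecutive terms determine the rest), the sequence is periodic with period 24.
So s(6078) = s(0 + ((6078-0) mod 24)) = s(6) = 3.

3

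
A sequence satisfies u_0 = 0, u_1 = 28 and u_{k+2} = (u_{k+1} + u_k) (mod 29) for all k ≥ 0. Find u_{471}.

Listing terms: u_0 = 0; u_1 = 28; u_2 = 28; u_3 = 27; u_4 = 26; u_5 = 24; u_6 = 21; u_7 = 16; u_8 = 8; u_9 = 24; u_{10} = 3; u_{11} = 27; u_{12} = 1; u_{13} = 28; u_{14} = 0; u_{15} = 28.
Since (u_{14}, u_{15}) = (u_0, u_1) = (0, 28) (two consecutive terms determine the rest), the sequence is periodic with period 14.
(471 - 0) mod 14 = 9, so u_{471} = u_9 = 24.

24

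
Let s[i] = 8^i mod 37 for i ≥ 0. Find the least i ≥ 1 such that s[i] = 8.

1

We have s[0] = 1, s[1] = 8, s[2] = 27, s[3] = 31, s[4] = 26, s[5] = 23, s[6] = 36, s[7] = 29, s[8] = 10, s[9] = 6, s[10] = 11, s[11] = 14, s[12] = 1.
The sequence repeats with period 12.
The value 8 first appears (with i ≥ 1) at s[1].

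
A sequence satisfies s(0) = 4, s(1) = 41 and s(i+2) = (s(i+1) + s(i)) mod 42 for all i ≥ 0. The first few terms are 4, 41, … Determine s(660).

Listing terms: s(0) = 4,  s(1) = 41,  s(2) = 3,  s(3) = 2,  s(4) = 5,  s(5) = 7,  s(6) = 12,  s(7) = 19,  s(8) = 31,  s(9) = 8,  s(10) = 39,  s(11) = 5,  s(12) = 2,  s(13) = 7,  s(14) = 9,  s(15) = 16,  s(16) = 25,  s(17) = 41,  s(18) = 24,  s(19) = 23,  s(20) = 5,  s(21) = 28,  s(22) = 33,  s(23) = 19,  s(24) = 10,  s(25) = 29,  s(26) = 39,  s(27) = 26,  s(28) = 23,  s(29) = 7,  s(30) = 30,  s(31) = 37,  s(32) = 25,  s(33) = 20,  s(34) = 3,  s(35) = 23,  s(36) = 26,  s(37) = 7,  s(38) = 33,  s(39) = 40,  s(40) = 31,  s(41) = 29,  s(42) = 18,  s(43) = 5,  s(44) = 23,  s(45) = 28,  s(46) = 9,  s(47) = 37,  s(48) = 4,  s(49) = 41.
Since (s(48), s(49)) = (s(0), s(1)) = (4, 41) (two consecutive terms determine the rest), the sequence is periodic with period 48.
(660 - 0) mod 48 = 36, so s(660) = s(36) = 26.

26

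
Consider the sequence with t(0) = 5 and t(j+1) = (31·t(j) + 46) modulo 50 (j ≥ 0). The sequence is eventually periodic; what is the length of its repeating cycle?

25

t(0) = 5, t(1) = 1, t(2) = 27, t(3) = 33, t(4) = 19, t(5) = 35, t(6) = 31, t(7) = 7, t(8) = 13, t(9) = 49, t(10) = 15, t(11) = 11, t(12) = 37, t(13) = 43, t(14) = 29, t(15) = 45, t(16) = 41, t(17) = 17, t(18) = 23, t(19) = 9, t(20) = 25, t(21) = 21, t(22) = 47, t(23) = 3, t(24) = 39, t(25) = 5.
The sequence repeats with period 25.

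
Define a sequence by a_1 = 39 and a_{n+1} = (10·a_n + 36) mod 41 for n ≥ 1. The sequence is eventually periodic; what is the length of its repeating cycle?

a_1 = 39; a_2 = 16; a_3 = 32; a_4 = 28; a_5 = 29; a_6 = 39.
The sequence repeats with period 5.

5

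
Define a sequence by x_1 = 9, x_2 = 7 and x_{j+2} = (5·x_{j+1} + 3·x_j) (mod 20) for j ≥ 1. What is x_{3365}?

Listing terms: x_1 = 9,  x_2 = 7,  x_3 = 2,  x_4 = 11,  x_5 = 1,  x_6 = 18,  x_7 = 13,  x_8 = 19,  x_9 = 14,  x_{10} = 7,  x_{11} = 17,  x_{12} = 6,  x_{13} = 1,  x_{14} = 3,  x_{15} = 18,  x_{16} = 19,  x_{17} = 9,  x_{18} = 2,  x_{19} = 17,  x_{20} = 11,  x_{21} = 6,  x_{22} = 3,  x_{23} = 13,  x_{24} = 14,  x_{25} = 9,  x_{26} = 7.
Since (x_{25}, x_{26}) = (x_1, x_2) = (9, 7) (two consecutive terms determine the rest), the sequence is periodic with period 24.
So x_{3365} = x_{1 + ((3365-1) mod 24)} = x_5 = 1.

1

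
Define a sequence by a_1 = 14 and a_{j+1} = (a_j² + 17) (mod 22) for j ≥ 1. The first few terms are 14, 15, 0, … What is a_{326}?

a_1 = 14; a_2 = 15; a_3 = 0; a_4 = 17; a_5 = 20; a_6 = 21; a_7 = 18; a_8 = 11; a_9 = 6; a_{10} = 9; a_{11} = 10; a_{12} = 7; a_{13} = 0.
Since a_{13} = a_3 = 0, the sequence is eventually periodic: after a pre-period of length 2 it cycles with period 10.
For j ≥ 3, a_j depends only on (j - 3) mod 10. (326 - 3) mod 10 = 3, so a_{326} = a_6 = 21.

21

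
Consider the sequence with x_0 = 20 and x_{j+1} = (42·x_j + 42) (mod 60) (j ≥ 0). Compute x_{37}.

42

x_0 = 20, x_1 = 42, x_2 = 6, x_3 = 54, x_4 = 30, x_5 = 42.
Since x_5 = x_1 = 42, the sequence is eventually periodic: after a pre-period of length 1 it cycles with period 4.
For j ≥ 1, x_j depends only on (j - 1) mod 4. (37 - 1) mod 4 = 0, so x_{37} = x_1 = 42.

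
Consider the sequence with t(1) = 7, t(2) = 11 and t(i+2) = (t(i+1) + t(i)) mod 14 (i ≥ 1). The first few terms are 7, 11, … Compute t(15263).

t(1) = 7, t(2) = 11, t(3) = 4, t(4) = 1, t(5) = 5, t(6) = 6, t(7) = 11, t(8) = 3, t(9) = 0, t(10) = 3, t(11) = 3, t(12) = 6, t(13) = 9, t(14) = 1, t(15) = 10, t(16) = 11, t(17) = 7, t(18) = 4, t(19) = 11, t(20) = 1, t(21) = 12, t(22) = 13, t(23) = 11, t(24) = 10, t(25) = 7, t(26) = 3, t(27) = 10, t(28) = 13, t(29) = 9, t(30) = 8, t(31) = 3, t(32) = 11, t(33) = 0, t(34) = 11, t(35) = 11, t(36) = 8, t(37) = 5, t(38) = 13, t(39) = 4, t(40) = 3, t(41) = 7, t(42) = 10, t(43) = 3, t(44) = 13, t(45) = 2, t(46) = 1, t(47) = 3, t(48) = 4, t(49) = 7, t(50) = 11.
The sequence repeats with period 48.
So t(15263) = t(1 + ((15263-1) mod 48)) = t(47) = 3.

3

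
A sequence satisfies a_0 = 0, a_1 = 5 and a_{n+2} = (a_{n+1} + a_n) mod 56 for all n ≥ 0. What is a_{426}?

a_0 = 0, a_1 = 5, a_2 = 5, a_3 = 10, a_4 = 15, a_5 = 25, a_6 = 40, a_7 = 9, a_8 = 49, a_9 = 2, a_{10} = 51, a_{11} = 53, a_{12} = 48, a_{13} = 45, a_{14} = 37, a_{15} = 26, a_{16} = 7, a_{17} = 33, a_{18} = 40, a_{19} = 17, a_{20} = 1, a_{21} = 18, a_{22} = 19, a_{23} = 37, a_{24} = 0, a_{25} = 37, a_{26} = 37, a_{27} = 18, a_{28} = 55, a_{29} = 17, a_{30} = 16, a_{31} = 33, a_{32} = 49, a_{33} = 26, a_{34} = 19, a_{35} = 45, a_{36} = 8, a_{37} = 53, a_{38} = 5, a_{39} = 2, a_{40} = 7, a_{41} = 9, a_{42} = 16, a_{43} = 25, a_{44} = 41, a_{45} = 10, a_{46} = 51, a_{47} = 5, a_{48} = 0, a_{49} = 5.
Since (a_{48}, a_{49}) = (a_0, a_1) = (0, 5) (two consecutive terms determine the rest), the sequence is periodic with period 48.
So a_{426} = a_{0 + ((426-0) mod 48)} = a_{42} = 16.

16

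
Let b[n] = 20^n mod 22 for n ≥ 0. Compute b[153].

Listing terms: b[0] = 1,  b[1] = 20,  b[2] = 4,  b[3] = 14,  b[4] = 16,  b[5] = 12,  b[6] = 20.
Since b[6] = b[1] = 20, the sequence is eventually periodic: after a pre-period of length 1 it cycles with period 5.
For n ≥ 1, b[n] depends only on (n - 1) mod 5. (153 - 1) mod 5 = 2, so b[153] = b[3] = 14.

14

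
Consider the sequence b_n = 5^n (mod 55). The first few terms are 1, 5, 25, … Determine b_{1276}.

Computing terms: b_0 = 1, b_1 = 5, b_2 = 25, b_3 = 15, b_4 = 20, b_5 = 45, b_6 = 5.
Since b_6 = b_1 = 5, the sequence is eventually periodic: after a pre-period of length 1 it cycles with period 5.
For n ≥ 1, b_n depends only on (n - 1) mod 5. (1276 - 1) mod 5 = 0, so b_{1276} = b_1 = 5.

5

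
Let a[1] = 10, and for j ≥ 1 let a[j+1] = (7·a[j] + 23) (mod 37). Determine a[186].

Computing terms: a[1] = 10,  a[2] = 19,  a[3] = 8,  a[4] = 5,  a[5] = 21,  a[6] = 22,  a[7] = 29,  a[8] = 4,  a[9] = 14,  a[10] = 10.
The sequence repeats with period 9.
So a[186] = a[1 + ((186-1) mod 9)] = a[6] = 22.

22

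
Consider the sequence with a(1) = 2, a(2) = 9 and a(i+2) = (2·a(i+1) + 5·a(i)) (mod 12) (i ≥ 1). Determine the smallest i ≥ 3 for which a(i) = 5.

4

Computing terms: a(1) = 2; a(2) = 9; a(3) = 4; a(4) = 5; a(5) = 6; a(6) = 1; a(7) = 8; a(8) = 9; a(9) = 10; a(10) = 5; a(11) = 0; a(12) = 1; a(13) = 2; a(14) = 9.
Since (a(13), a(14)) = (a(1), a(2)) = (2, 9) (two consecutive terms determine the rest), the sequence is periodic with period 12.
The value 5 first appears (with i ≥ 3) at a(4).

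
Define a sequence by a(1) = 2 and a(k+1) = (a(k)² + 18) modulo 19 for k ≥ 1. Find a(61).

6

Listing terms: a(1) = 2,  a(2) = 3,  a(3) = 8,  a(4) = 6,  a(5) = 16,  a(6) = 8.
Since a(6) = a(3) = 8, the sequence is eventually periodic: after a pre-period of length 2 it cycles with period 3.
For k ≥ 3, a(k) depends only on (k - 3) mod 3. (61 - 3) mod 3 = 1, so a(61) = a(4) = 6.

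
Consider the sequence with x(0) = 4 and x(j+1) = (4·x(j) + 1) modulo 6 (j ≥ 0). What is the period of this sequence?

3

We have x(0) = 4, x(1) = 5, x(2) = 3, x(3) = 1, x(4) = 5.
Since x(4) = x(1) = 5, the sequence is eventually periodic: after a pre-period of length 1 it cycles with period 3.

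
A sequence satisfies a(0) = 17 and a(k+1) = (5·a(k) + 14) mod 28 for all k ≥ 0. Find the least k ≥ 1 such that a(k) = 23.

5

a(0) = 17,  a(1) = 15,  a(2) = 5,  a(3) = 11,  a(4) = 13,  a(5) = 23,  a(6) = 17.
The sequence repeats with period 6.
The value 23 first appears (with k ≥ 1) at a(5).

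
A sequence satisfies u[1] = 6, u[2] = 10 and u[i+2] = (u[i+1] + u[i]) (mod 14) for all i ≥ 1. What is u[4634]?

Listing terms: u[1] = 6,  u[2] = 10,  u[3] = 2,  u[4] = 12,  u[5] = 0,  u[6] = 12,  u[7] = 12,  u[8] = 10,  u[9] = 8,  u[10] = 4,  u[11] = 12,  u[12] = 2,  u[13] = 0,  u[14] = 2,  u[15] = 2,  u[16] = 4,  u[17] = 6,  u[18] = 10.
The sequence repeats with period 16.
(4634 - 1) mod 16 = 9, so u[4634] = u[10] = 4.

4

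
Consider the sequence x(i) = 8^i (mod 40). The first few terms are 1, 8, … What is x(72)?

16

Computing terms: x(0) = 1, x(1) = 8, x(2) = 24, x(3) = 32, x(4) = 16, x(5) = 8.
Since x(5) = x(1) = 8, the sequence is eventually periodic: after a pre-period of length 1 it cycles with period 4.
For i ≥ 1, x(i) depends only on (i - 1) mod 4. (72 - 1) mod 4 = 3, so x(72) = x(4) = 16.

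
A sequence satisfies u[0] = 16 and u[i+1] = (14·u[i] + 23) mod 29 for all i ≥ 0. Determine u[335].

14

Listing terms: u[0] = 16; u[1] = 15; u[2] = 1; u[3] = 8; u[4] = 19; u[5] = 28; u[6] = 9; u[7] = 4; u[8] = 21; u[9] = 27; u[10] = 24; u[11] = 11; u[12] = 3; u[13] = 7; u[14] = 5; u[15] = 6; u[16] = 20; u[17] = 13; u[18] = 2; u[19] = 22; u[20] = 12; u[21] = 17; u[22] = 0; u[23] = 23; u[24] = 26; u[25] = 10; u[26] = 18; u[27] = 14; u[28] = 16.
The sequence repeats with period 28.
So u[335] = u[0 + ((335-0) mod 28)] = u[27] = 14.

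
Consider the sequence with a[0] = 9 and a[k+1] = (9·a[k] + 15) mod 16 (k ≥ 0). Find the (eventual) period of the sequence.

Computing terms: a[0] = 9,  a[1] = 0,  a[2] = 15,  a[3] = 6,  a[4] = 5,  a[5] = 12,  a[6] = 11,  a[7] = 2,  a[8] = 1,  a[9] = 8,  a[10] = 7,  a[11] = 14,  a[12] = 13,  a[13] = 4,  a[14] = 3,  a[15] = 10,  a[16] = 9.
The sequence repeats with period 16.

16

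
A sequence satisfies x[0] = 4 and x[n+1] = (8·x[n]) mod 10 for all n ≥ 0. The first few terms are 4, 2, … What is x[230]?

6

Computing terms: x[0] = 4,  x[1] = 2,  x[2] = 6,  x[3] = 8,  x[4] = 4.
Since x[4] = x[0] = 4, the sequence is periodic with period 4.
(230 - 0) mod 4 = 2, so x[230] = x[2] = 6.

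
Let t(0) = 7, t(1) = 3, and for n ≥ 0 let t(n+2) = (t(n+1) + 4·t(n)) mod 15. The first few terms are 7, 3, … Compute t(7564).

Computing terms: t(0) = 7,  t(1) = 3,  t(2) = 1,  t(3) = 13,  t(4) = 2,  t(5) = 9,  t(6) = 2,  t(7) = 8,  t(8) = 1,  t(9) = 3,  t(10) = 7,  t(11) = 4,  t(12) = 2,  t(13) = 3,  t(14) = 11,  t(15) = 8,  t(16) = 7,  t(17) = 9,  t(18) = 7,  t(19) = 13,  t(20) = 11,  t(21) = 3,  t(22) = 2,  t(23) = 14,  t(24) = 7,  t(25) = 3.
The sequence repeats with period 24.
(7564 - 0) mod 24 = 4, so t(7564) = t(4) = 2.

2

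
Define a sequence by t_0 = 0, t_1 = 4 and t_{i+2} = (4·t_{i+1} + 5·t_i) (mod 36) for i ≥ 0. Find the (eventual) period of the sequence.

18

Computing terms: t_0 = 0, t_1 = 4, t_2 = 16, t_3 = 12, t_4 = 20, t_5 = 32, t_6 = 12, t_7 = 28, t_8 = 28, t_9 = 0, t_{10} = 32, t_{11} = 20, t_{12} = 24, t_{13} = 16, t_{14} = 4, t_{15} = 24, t_{16} = 8, t_{17} = 8, t_{18} = 0, t_{19} = 4.
The sequence repeats with period 18.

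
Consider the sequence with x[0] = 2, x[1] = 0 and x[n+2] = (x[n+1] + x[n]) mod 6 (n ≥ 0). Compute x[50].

2

We have x[0] = 2; x[1] = 0; x[2] = 2; x[3] = 2; x[4] = 4; x[5] = 0; x[6] = 4; x[7] = 4; x[8] = 2; x[9] = 0.
The sequence repeats with period 8.
(50 - 0) mod 8 = 2, so x[50] = x[2] = 2.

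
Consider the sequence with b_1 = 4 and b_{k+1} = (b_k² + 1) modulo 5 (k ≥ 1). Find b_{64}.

1

Listing terms: b_1 = 4, b_2 = 2, b_3 = 0, b_4 = 1, b_5 = 2.
Since b_5 = b_2 = 2, the sequence is eventually periodic: after a pre-period of length 1 it cycles with period 3.
For k ≥ 2, b_k depends only on (k - 2) mod 3. (64 - 2) mod 3 = 2, so b_{64} = b_4 = 1.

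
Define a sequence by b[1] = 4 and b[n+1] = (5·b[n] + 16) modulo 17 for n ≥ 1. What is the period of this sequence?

b[1] = 4,  b[2] = 2,  b[3] = 9,  b[4] = 10,  b[5] = 15,  b[6] = 6,  b[7] = 12,  b[8] = 8,  b[9] = 5,  b[10] = 7,  b[11] = 0,  b[12] = 16,  b[13] = 11,  b[14] = 3,  b[15] = 14,  b[16] = 1,  b[17] = 4.
Since b[17] = b[1] = 4, the sequence is periodic with period 16.

16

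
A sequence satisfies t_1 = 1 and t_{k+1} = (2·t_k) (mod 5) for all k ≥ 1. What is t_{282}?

2

Listing terms: t_1 = 1, t_2 = 2, t_3 = 4, t_4 = 3, t_5 = 1.
Since t_5 = t_1 = 1, the sequence is periodic with period 4.
So t_{282} = t_{1 + ((282-1) mod 4)} = t_2 = 2.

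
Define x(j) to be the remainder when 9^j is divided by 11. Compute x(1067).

4

Listing terms: x(0) = 1,  x(1) = 9,  x(2) = 4,  x(3) = 3,  x(4) = 5,  x(5) = 1.
Since x(5) = x(0) = 1, the sequence is periodic with period 5.
So x(1067) = x(0 + ((1067-0) mod 5)) = x(2) = 4.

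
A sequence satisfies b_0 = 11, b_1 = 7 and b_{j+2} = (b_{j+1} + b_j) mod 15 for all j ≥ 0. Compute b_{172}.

b_0 = 11,  b_1 = 7,  b_2 = 3,  b_3 = 10,  b_4 = 13,  b_5 = 8,  b_6 = 6,  b_7 = 14,  b_8 = 5,  b_9 = 4,  b_{10} = 9,  b_{11} = 13,  b_{12} = 7,  b_{13} = 5,  b_{14} = 12,  b_{15} = 2,  b_{16} = 14,  b_{17} = 1,  b_{18} = 0,  b_{19} = 1,  b_{20} = 1,  b_{21} = 2,  b_{22} = 3,  b_{23} = 5,  b_{24} = 8,  b_{25} = 13,  b_{26} = 6,  b_{27} = 4,  b_{28} = 10,  b_{29} = 14,  b_{30} = 9,  b_{31} = 8,  b_{32} = 2,  b_{33} = 10,  b_{34} = 12,  b_{35} = 7,  b_{36} = 4,  b_{37} = 11,  b_{38} = 0,  b_{39} = 11,  b_{40} = 11,  b_{41} = 7.
Since (b_{40}, b_{41}) = (b_0, b_1) = (11, 7) (two consecutive terms determine the rest), the sequence is periodic with period 40.
(172 - 0) mod 40 = 12, so b_{172} = b_{12} = 7.

7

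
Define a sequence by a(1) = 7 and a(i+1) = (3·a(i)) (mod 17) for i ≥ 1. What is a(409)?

10

We have a(1) = 7, a(2) = 4, a(3) = 12, a(4) = 2, a(5) = 6, a(6) = 1, a(7) = 3, a(8) = 9, a(9) = 10, a(10) = 13, a(11) = 5, a(12) = 15, a(13) = 11, a(14) = 16, a(15) = 14, a(16) = 8, a(17) = 7.
Since a(17) = a(1) = 7, the sequence is periodic with period 16.
So a(409) = a(1 + ((409-1) mod 16)) = a(9) = 10.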